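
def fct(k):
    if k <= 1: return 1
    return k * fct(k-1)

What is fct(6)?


fct(6)
= 6 * fct(5)
= 6 * 5 * fct(4)
= 6 * 5 * 4 * fct(3)
= 6 * 5 * 4 * 3 * fct(2)
= 6 * 5 * 4 * 3 * 2 * fct(1)
= 6 * 5 * 4 * 3 * 2 * 1
= 720

720


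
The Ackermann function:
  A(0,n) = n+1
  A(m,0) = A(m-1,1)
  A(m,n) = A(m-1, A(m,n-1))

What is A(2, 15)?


A(2, 15) = A(1, A(2, 14))
  A(2, 14) = A(1, A(2, 13))
    A(2, 13) = A(1, A(2, 12))
      A(2, 12) = A(1, A(2, 11))
        A(2, 11) = A(1, A(2, 10))
          A(2, 10) = A(1, A(2, 9))
          A(2, 9) = A(1, A(2, 8))
          A(2, 8) = A(1, A(2, 7))
          A(2, 7) = A(1, A(2, 6))
          A(2, 6) = A(1, A(2, 5))
          A(2, 5) = A(1, A(2, 4))
          A(2, 4) = A(1, A(2, 3))
          A(2, 3) = A(1, A(2, 2))
          A(2, 2) = A(1, A(2, 1))
          A(2, 1) = A(1, A(2, 0))
          A(2, 0) = A(1, 1)
          A(1, 1) = A(0, A(1, 0))
          A(1, 0) = A(0, 1)
          A(0, 1) = 2
            = A(0, 2)
          A(0, 2) = 3
            = A(1, 3)
          A(1, 3) = A(0, A(1, 2))
          A(1, 2) = A(0, A(1, 1))
          A(1, 1) = A(0, A(1, 0))
... (trace truncated)
Result: A(2, 15) = 33

33


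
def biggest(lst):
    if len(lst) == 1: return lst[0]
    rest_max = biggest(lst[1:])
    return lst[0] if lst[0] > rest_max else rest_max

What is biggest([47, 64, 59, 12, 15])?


biggest([47, 64, 59, 12, 15]): compare 47 with biggest([64, 59, 12, 15])
biggest([64, 59, 12, 15]): compare 64 with biggest([59, 12, 15])
biggest([59, 12, 15]): compare 59 with biggest([12, 15])
biggest([12, 15]): compare 12 with biggest([15])
biggest([15]) = 15  (base case)
Compare 12 with 15 -> 15
Compare 59 with 15 -> 59
Compare 64 with 59 -> 64
Compare 47 with 64 -> 64

64


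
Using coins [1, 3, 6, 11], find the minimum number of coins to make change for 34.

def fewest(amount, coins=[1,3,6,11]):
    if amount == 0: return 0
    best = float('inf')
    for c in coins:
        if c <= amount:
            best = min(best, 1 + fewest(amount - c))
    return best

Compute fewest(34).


Building up with DP:
fewest(0) = 0
fewest(1) = min(1+fewest(0)=1+0=1) = 1
fewest(2) = min(1+fewest(1)=1+1=2) = 2
fewest(3) = min(1+fewest(2)=1+2=3, 1+fewest(0)=1+0=1) = 1
fewest(4) = min(1+fewest(3)=1+1=2, 1+fewest(1)=1+1=2) = 2
fewest(5) = min(1+fewest(4)=1+2=3, 1+fewest(2)=1+2=3) = 3
fewest(6) = min(1+fewest(5)=1+3=4, 1+fewest(3)=1+1=2, 1+fewest(0)=1+0=1) = 1
fewest(7) = min(1+fewest(6)=1+1=2, 1+fewest(4)=1+2=3, 1+fewest(1)=1+1=2) = 2
fewest(8) = min(1+fewest(7)=1+2=3, 1+fewest(5)=1+3=4, 1+fewest(2)=1+2=3) = 3
fewest(9) = min(1+fewest(8)=1+3=4, 1+fewest(6)=1+1=2, 1+fewest(3)=1+1=2) = 2
fewest(10) = min(1+fewest(9)=1+2=3, 1+fewest(7)=1+2=3, 1+fewest(4)=1+2=3) = 3
fewest(11) = min(1+fewest(10)=1+3=4, 1+fewest(8)=1+3=4, 1+fewest(5)=1+3=4, 1+fewest(0)=1+0=1) = 1
fewest(12) = min(1+fewest(11)=1+1=2, 1+fewest(9)=1+2=3, 1+fewest(6)=1+1=2, 1+fewest(1)=1+1=2) = 2
fewest(13) = min(1+fewest(12)=1+2=3, 1+fewest(10)=1+3=4, 1+fewest(7)=1+2=3, 1+fewest(2)=1+2=3) = 3
fewest(14) = min(1+fewest(13)=1+3=4, 1+fewest(11)=1+1=2, 1+fewest(8)=1+3=4, 1+fewest(3)=1+1=2) = 2
fewest(15) = min(1+fewest(14)=1+2=3, 1+fewest(12)=1+2=3, 1+fewest(9)=1+2=3, 1+fewest(4)=1+2=3) = 3
fewest(16) = min(1+fewest(15)=1+3=4, 1+fewest(13)=1+3=4, 1+fewest(10)=1+3=4, 1+fewest(5)=1+3=4) = 4
fewest(17) = min(1+fewest(16)=1+4=5, 1+fewest(14)=1+2=3, 1+fewest(11)=1+1=2, 1+fewest(6)=1+1=2) = 2
fewest(18) = min(1+fewest(17)=1+2=3, 1+fewest(15)=1+3=4, 1+fewest(12)=1+2=3, 1+fewest(7)=1+2=3) = 3
fewest(19) = min(1+fewest(18)=1+3=4, 1+fewest(16)=1+4=5, 1+fewest(13)=1+3=4, 1+fewest(8)=1+3=4) = 4
fewest(20) = min(1+fewest(19)=1+4=5, 1+fewest(17)=1+2=3, 1+fewest(14)=1+2=3, 1+fewest(9)=1+2=3) = 3
fewest(21) = min(1+fewest(20)=1+3=4, 1+fewest(18)=1+3=4, 1+fewest(15)=1+3=4, 1+fewest(10)=1+3=4) = 4
fewest(22) = min(1+fewest(21)=1+4=5, 1+fewest(19)=1+4=5, 1+fewest(16)=1+4=5, 1+fewest(11)=1+1=2) = 2
fewest(23) = min(1+fewest(22)=1+2=3, 1+fewest(20)=1+3=4, 1+fewest(17)=1+2=3, 1+fewest(12)=1+2=3) = 3
fewest(24) = min(1+fewest(23)=1+3=4, 1+fewest(21)=1+4=5, 1+fewest(18)=1+3=4, 1+fewest(13)=1+3=4) = 4
fewest(25) = min(1+fewest(24)=1+4=5, 1+fewest(22)=1+2=3, 1+fewest(19)=1+4=5, 1+fewest(14)=1+2=3) = 3
fewest(26) = min(1+fewest(25)=1+3=4, 1+fewest(23)=1+3=4, 1+fewest(20)=1+3=4, 1+fewest(15)=1+3=4) = 4
fewest(27) = min(1+fewest(26)=1+4=5, 1+fewest(24)=1+4=5, 1+fewest(21)=1+4=5, 1+fewest(16)=1+4=5) = 5
fewest(28) = min(1+fewest(27)=1+5=6, 1+fewest(25)=1+3=4, 1+fewest(22)=1+2=3, 1+fewest(17)=1+2=3) = 3
fewest(29) = min(1+fewest(28)=1+3=4, 1+fewest(26)=1+4=5, 1+fewest(23)=1+3=4, 1+fewest(18)=1+3=4) = 4
fewest(30) = min(1+fewest(29)=1+4=5, 1+fewest(27)=1+5=6, 1+fewest(24)=1+4=5, 1+fewest(19)=1+4=5) = 5
fewest(31) = min(1+fewest(30)=1+5=6, 1+fewest(28)=1+3=4, 1+fewest(25)=1+3=4, 1+fewest(20)=1+3=4) = 4
fewest(32) = min(1+fewest(31)=1+4=5, 1+fewest(29)=1+4=5, 1+fewest(26)=1+4=5, 1+fewest(21)=1+4=5) = 5
fewest(33) = min(1+fewest(32)=1+5=6, 1+fewest(30)=1+5=6, 1+fewest(27)=1+5=6, 1+fewest(22)=1+2=3) = 3
fewest(34) = min(1+fewest(33)=1+3=4, 1+fewest(31)=1+4=5, 1+fewest(28)=1+3=4, 1+fewest(23)=1+3=4) = 4

4


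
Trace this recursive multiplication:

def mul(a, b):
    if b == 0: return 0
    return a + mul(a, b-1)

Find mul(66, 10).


mul(66, 10) = 66 + mul(66, 9)
mul(66, 9) = 66 + mul(66, 8)
mul(66, 8) = 66 + mul(66, 7)
mul(66, 7) = 66 + mul(66, 6)
mul(66, 6) = 66 + mul(66, 5)
mul(66, 5) = 66 + mul(66, 4)
mul(66, 4) = 66 + mul(66, 3)
mul(66, 3) = 66 + mul(66, 2)
mul(66, 2) = 66 + mul(66, 1)
mul(66, 1) = 66 + mul(66, 0)
mul(66, 0) = 0  (base case)
Total: 66 + 66 + 66 + 66 + 66 + 66 + 66 + 66 + 66 + 66 + 0 = 660

660


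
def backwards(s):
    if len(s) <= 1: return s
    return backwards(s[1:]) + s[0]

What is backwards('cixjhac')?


backwards('cixjhac') = backwards('ixjhac') + 'c'
backwards('ixjhac') = backwards('xjhac') + 'i'
backwards('xjhac') = backwards('jhac') + 'x'
backwards('jhac') = backwards('hac') + 'j'
backwards('hac') = backwards('ac') + 'h'
backwards('ac') = backwards('c') + 'a'
backwards('c') = 'c'  (base case)
Concatenating: 'c' + 'a' + 'h' + 'j' + 'x' + 'i' + 'c' = 'cahjxic'

cahjxic


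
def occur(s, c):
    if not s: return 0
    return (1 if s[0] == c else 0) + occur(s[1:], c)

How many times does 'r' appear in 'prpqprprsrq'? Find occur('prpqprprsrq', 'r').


s[0]='p' != 'r' -> 0
s[0]='r' == 'r' -> 1
s[0]='p' != 'r' -> 0
s[0]='q' != 'r' -> 0
s[0]='p' != 'r' -> 0
s[0]='r' == 'r' -> 1
s[0]='p' != 'r' -> 0
s[0]='r' == 'r' -> 1
s[0]='s' != 'r' -> 0
s[0]='r' == 'r' -> 1
s[0]='q' != 'r' -> 0
Sum: 0 + 1 + 0 + 0 + 0 + 1 + 0 + 1 + 0 + 1 + 0 = 4

4


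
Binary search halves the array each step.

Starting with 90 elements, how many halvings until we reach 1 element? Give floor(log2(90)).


90 / 2 = 45
45 / 2 = 22
22 / 2 = 11
11 / 2 = 5
5 / 2 = 2
2 / 2 = 1
Reached 1 after 6 halvings

6


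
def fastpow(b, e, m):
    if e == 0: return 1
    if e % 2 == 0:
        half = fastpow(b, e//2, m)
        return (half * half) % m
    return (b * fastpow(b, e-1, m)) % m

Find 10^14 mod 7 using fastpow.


fastpow(10, 14, 7): e is even, compute fastpow(10, 7, 7)
  fastpow(10, 7, 7): e is odd, compute fastpow(10, 6, 7)
    fastpow(10, 6, 7): e is even, compute fastpow(10, 3, 7)
      fastpow(10, 3, 7): e is odd, compute fastpow(10, 2, 7)
        fastpow(10, 2, 7): e is even, compute fastpow(10, 1, 7)
          fastpow(10, 1, 7): e is odd, compute fastpow(10, 0, 7)
          fastpow(10, 0, 7) = 1
          (10 * 1) % 7 = 3
        half=3, (3*3) % 7 = 2
      (10 * 2) % 7 = 6
    half=6, (6*6) % 7 = 1
  (10 * 1) % 7 = 3
half=3, (3*3) % 7 = 2

2


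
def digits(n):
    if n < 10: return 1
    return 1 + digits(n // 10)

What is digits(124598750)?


digits(124598750) = 1 + digits(12459875)
digits(12459875) = 1 + digits(1245987)
digits(1245987) = 1 + digits(124598)
digits(124598) = 1 + digits(12459)
digits(12459) = 1 + digits(1245)
digits(1245) = 1 + digits(124)
digits(124) = 1 + digits(12)
digits(12) = 1 + digits(1)
digits(1) = 1  (base case: 1 < 10)
Unwinding: 1 + 1 + 1 + 1 + 1 + 1 + 1 + 1 + 1 = 9

9


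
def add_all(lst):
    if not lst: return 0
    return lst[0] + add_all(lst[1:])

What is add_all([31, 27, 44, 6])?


add_all([31, 27, 44, 6]) = 31 + add_all([27, 44, 6])
add_all([27, 44, 6]) = 27 + add_all([44, 6])
add_all([44, 6]) = 44 + add_all([6])
add_all([6]) = 6 + add_all([])
add_all([]) = 0  (base case)
Total: 31 + 27 + 44 + 6 + 0 = 108

108


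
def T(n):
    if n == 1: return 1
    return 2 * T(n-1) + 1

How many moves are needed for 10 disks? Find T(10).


T(10) = 2 * T(9) + 1
T(9) = 2 * T(8) + 1
T(8) = 2 * T(7) + 1
T(7) = 2 * T(6) + 1
T(6) = 2 * T(5) + 1
T(5) = 2 * T(4) + 1
T(4) = 2 * T(3) + 1
T(3) = 2 * T(2) + 1
T(2) = 2 * T(1) + 1
T(1) = 1  (base case)
T(2) = 2 * 1 + 1 = 3
T(3) = 2 * 3 + 1 = 7
T(4) = 2 * 7 + 1 = 15
T(5) = 2 * 15 + 1 = 31
T(6) = 2 * 31 + 1 = 63
T(7) = 2 * 63 + 1 = 127
T(8) = 2 * 127 + 1 = 255
T(9) = 2 * 255 + 1 = 511
T(10) = 2 * 511 + 1 = 1023

1023


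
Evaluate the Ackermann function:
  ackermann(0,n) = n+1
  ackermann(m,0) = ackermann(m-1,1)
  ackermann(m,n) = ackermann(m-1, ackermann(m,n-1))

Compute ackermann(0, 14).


ackermann(0, 14) = 15
Result: ackermann(0, 14) = 15

15


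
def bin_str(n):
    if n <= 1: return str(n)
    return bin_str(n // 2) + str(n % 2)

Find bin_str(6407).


bin_str(6407) = bin_str(3203) + '1'
bin_str(3203) = bin_str(1601) + '1'
bin_str(1601) = bin_str(800) + '1'
bin_str(800) = bin_str(400) + '0'
bin_str(400) = bin_str(200) + '0'
bin_str(200) = bin_str(100) + '0'
bin_str(100) = bin_str(50) + '0'
bin_str(50) = bin_str(25) + '0'
bin_str(25) = bin_str(12) + '1'
bin_str(12) = bin_str(6) + '0'
bin_str(6) = bin_str(3) + '0'
bin_str(3) = bin_str(1) + '1'
bin_str(1) = '1'  (base case)
Concatenating: '1' + '1' + '0' + '0' + '1' + '0' + '0' + '0' + '0' + '0' + '1' + '1' + '1' = '1100100000111'

1100100000111


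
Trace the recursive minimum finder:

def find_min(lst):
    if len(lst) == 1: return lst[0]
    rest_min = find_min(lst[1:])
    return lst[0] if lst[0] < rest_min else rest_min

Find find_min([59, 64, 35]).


find_min([59, 64, 35]): compare 59 with find_min([64, 35])
find_min([64, 35]): compare 64 with find_min([35])
find_min([35]) = 35  (base case)
Compare 64 with 35 -> 35
Compare 59 with 35 -> 35

35


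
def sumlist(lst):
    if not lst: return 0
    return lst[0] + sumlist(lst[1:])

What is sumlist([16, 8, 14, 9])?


sumlist([16, 8, 14, 9]) = 16 + sumlist([8, 14, 9])
sumlist([8, 14, 9]) = 8 + sumlist([14, 9])
sumlist([14, 9]) = 14 + sumlist([9])
sumlist([9]) = 9 + sumlist([])
sumlist([]) = 0  (base case)
Total: 16 + 8 + 14 + 9 + 0 = 47

47


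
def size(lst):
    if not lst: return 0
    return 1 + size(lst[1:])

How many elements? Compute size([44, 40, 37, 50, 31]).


size([44, 40, 37, 50, 31]) = 1 + size([40, 37, 50, 31])
size([40, 37, 50, 31]) = 1 + size([37, 50, 31])
size([37, 50, 31]) = 1 + size([50, 31])
size([50, 31]) = 1 + size([31])
size([31]) = 1 + size([])
size([]) = 0  (base case)
Unwinding: 1 + 1 + 1 + 1 + 1 + 0 = 5

5


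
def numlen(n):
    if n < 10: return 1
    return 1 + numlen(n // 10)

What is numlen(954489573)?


numlen(954489573) = 1 + numlen(95448957)
numlen(95448957) = 1 + numlen(9544895)
numlen(9544895) = 1 + numlen(954489)
numlen(954489) = 1 + numlen(95448)
numlen(95448) = 1 + numlen(9544)
numlen(9544) = 1 + numlen(954)
numlen(954) = 1 + numlen(95)
numlen(95) = 1 + numlen(9)
numlen(9) = 1  (base case: 9 < 10)
Unwinding: 1 + 1 + 1 + 1 + 1 + 1 + 1 + 1 + 1 = 9

9


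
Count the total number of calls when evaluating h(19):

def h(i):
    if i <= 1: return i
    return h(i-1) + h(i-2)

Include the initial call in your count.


Let C(n) = total calls for h(n)
C(0) = 1, C(1) = 1
C(2) = 1 + C(1) + C(0) = 1 + 1 + 1 = 3
C(3) = 1 + C(2) + C(1) = 1 + 3 + 1 = 5
C(4) = 1 + C(3) + C(2) = 1 + 5 + 3 = 9
C(5) = 1 + C(4) + C(3) = 1 + 9 + 5 = 15
C(6) = 1 + C(5) + C(4) = 1 + 15 + 9 = 25
C(7) = 1 + C(6) + C(5) = 1 + 25 + 15 = 41
C(8) = 1 + C(7) + C(6) = 1 + 41 + 25 = 67
C(9) = 1 + C(8) + C(7) = 1 + 67 + 41 = 109
C(10) = 1 + C(9) + C(8) = 1 + 109 + 67 = 177
C(11) = 1 + C(10) + C(9) = 1 + 177 + 109 = 287
C(12) = 1 + C(11) + C(10) = 1 + 287 + 177 = 465
C(13) = 1 + C(12) + C(11) = 1 + 465 + 287 = 753
C(14) = 1 + C(13) + C(12) = 1 + 753 + 465 = 1219
C(15) = 1 + C(14) + C(13) = 1 + 1219 + 753 = 1973
C(16) = 1 + C(15) + C(14) = 1 + 1973 + 1219 = 3193
C(17) = 1 + C(16) + C(15) = 1 + 3193 + 1973 = 5167
C(18) = 1 + C(17) + C(16) = 1 + 5167 + 3193 = 8361
C(19) = 1 + C(18) + C(17) = 1 + 8361 + 5167 = 13529

13529


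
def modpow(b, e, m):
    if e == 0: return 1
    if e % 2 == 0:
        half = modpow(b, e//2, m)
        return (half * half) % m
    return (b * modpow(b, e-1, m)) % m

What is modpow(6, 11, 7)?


modpow(6, 11, 7): e is odd, compute modpow(6, 10, 7)
  modpow(6, 10, 7): e is even, compute modpow(6, 5, 7)
    modpow(6, 5, 7): e is odd, compute modpow(6, 4, 7)
      modpow(6, 4, 7): e is even, compute modpow(6, 2, 7)
        modpow(6, 2, 7): e is even, compute modpow(6, 1, 7)
          modpow(6, 1, 7): e is odd, compute modpow(6, 0, 7)
          modpow(6, 0, 7) = 1
          (6 * 1) % 7 = 6
        half=6, (6*6) % 7 = 1
      half=1, (1*1) % 7 = 1
    (6 * 1) % 7 = 6
  half=6, (6*6) % 7 = 1
(6 * 1) % 7 = 6

6


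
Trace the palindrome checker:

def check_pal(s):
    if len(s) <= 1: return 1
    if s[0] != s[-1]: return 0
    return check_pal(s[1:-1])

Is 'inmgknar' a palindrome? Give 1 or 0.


check_pal('inmgknar'): s[0]='i' != s[-1]='r' -> return 0
Result: 0 (not a palindrome)

0


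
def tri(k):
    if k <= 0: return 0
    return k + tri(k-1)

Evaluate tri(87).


tri(87)
= 87 + 86 + 85 + 84 + 83 + 82 + 81 + 80 + 79 + 78 + 77 + 76 + 75 + 74 + 73 + 72 + 71 + 70 + 69 + 68 + 67 + 66 + 65 + 64 + 63 + 62 + 61 + 60 + 59 + 58 + 57 + 56 + 55 + 54 + 53 + 52 + 51 + 50 + 49 + 48 + 47 + 46 + 45 + 44 + 43 + 42 + 41 + 40 + 39 + 38 + 37 + 36 + 35 + 34 + 33 + 32 + 31 + 30 + 29 + 28 + 27 + 26 + 25 + 24 + 23 + 22 + 21 + 20 + 19 + 18 + 17 + 16 + 15 + 14 + 13 + 12 + 11 + 10 + 9 + 8 + 7 + 6 + 5 + 4 + 3 + 2 + 1 + tri(0)
= 87 + 86 + 85 + 84 + 83 + 82 + 81 + 80 + 79 + 78 + 77 + 76 + 75 + 74 + 73 + 72 + 71 + 70 + 69 + 68 + 67 + 66 + 65 + 64 + 63 + 62 + 61 + 60 + 59 + 58 + 57 + 56 + 55 + 54 + 53 + 52 + 51 + 50 + 49 + 48 + 47 + 46 + 45 + 44 + 43 + 42 + 41 + 40 + 39 + 38 + 37 + 36 + 35 + 34 + 33 + 32 + 31 + 30 + 29 + 28 + 27 + 26 + 25 + 24 + 23 + 22 + 21 + 20 + 19 + 18 + 17 + 16 + 15 + 14 + 13 + 12 + 11 + 10 + 9 + 8 + 7 + 6 + 5 + 4 + 3 + 2 + 1 + 0
= 3828

3828


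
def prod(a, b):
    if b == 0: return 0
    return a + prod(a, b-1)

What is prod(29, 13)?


prod(29, 13) = 29 + prod(29, 12)
prod(29, 12) = 29 + prod(29, 11)
prod(29, 11) = 29 + prod(29, 10)
prod(29, 10) = 29 + prod(29, 9)
prod(29, 9) = 29 + prod(29, 8)
prod(29, 8) = 29 + prod(29, 7)
prod(29, 7) = 29 + prod(29, 6)
prod(29, 6) = 29 + prod(29, 5)
prod(29, 5) = 29 + prod(29, 4)
prod(29, 4) = 29 + prod(29, 3)
prod(29, 3) = 29 + prod(29, 2)
prod(29, 2) = 29 + prod(29, 1)
prod(29, 1) = 29 + prod(29, 0)
prod(29, 0) = 0  (base case)
Total: 29 + 29 + 29 + 29 + 29 + 29 + 29 + 29 + 29 + 29 + 29 + 29 + 29 + 0 = 377

377


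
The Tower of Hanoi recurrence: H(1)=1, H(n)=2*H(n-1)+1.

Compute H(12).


H(12) = 2 * H(11) + 1
H(11) = 2 * H(10) + 1
H(10) = 2 * H(9) + 1
H(9) = 2 * H(8) + 1
H(8) = 2 * H(7) + 1
H(7) = 2 * H(6) + 1
H(6) = 2 * H(5) + 1
H(5) = 2 * H(4) + 1
H(4) = 2 * H(3) + 1
H(3) = 2 * H(2) + 1
H(2) = 2 * H(1) + 1
H(1) = 1  (base case)
H(2) = 2 * 1 + 1 = 3
H(3) = 2 * 3 + 1 = 7
H(4) = 2 * 7 + 1 = 15
H(5) = 2 * 15 + 1 = 31
H(6) = 2 * 31 + 1 = 63
H(7) = 2 * 63 + 1 = 127
H(8) = 2 * 127 + 1 = 255
H(9) = 2 * 255 + 1 = 511
H(10) = 2 * 511 + 1 = 1023
H(11) = 2 * 1023 + 1 = 2047
H(12) = 2 * 2047 + 1 = 4095

4095


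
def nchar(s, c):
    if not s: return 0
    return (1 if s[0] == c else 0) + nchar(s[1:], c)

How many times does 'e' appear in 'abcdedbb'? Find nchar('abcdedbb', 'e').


s[0]='a' != 'e' -> 0
s[0]='b' != 'e' -> 0
s[0]='c' != 'e' -> 0
s[0]='d' != 'e' -> 0
s[0]='e' == 'e' -> 1
s[0]='d' != 'e' -> 0
s[0]='b' != 'e' -> 0
s[0]='b' != 'e' -> 0
Sum: 0 + 0 + 0 + 0 + 1 + 0 + 0 + 0 = 1

1


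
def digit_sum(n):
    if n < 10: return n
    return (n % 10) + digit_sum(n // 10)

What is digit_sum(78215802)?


digit_sum(78215802) = 2 + digit_sum(7821580)
digit_sum(7821580) = 0 + digit_sum(782158)
digit_sum(782158) = 8 + digit_sum(78215)
digit_sum(78215) = 5 + digit_sum(7821)
digit_sum(7821) = 1 + digit_sum(782)
digit_sum(782) = 2 + digit_sum(78)
digit_sum(78) = 8 + digit_sum(7)
digit_sum(7) = 7  (base case)
Total: 2 + 0 + 8 + 5 + 1 + 2 + 8 + 7 = 33

33


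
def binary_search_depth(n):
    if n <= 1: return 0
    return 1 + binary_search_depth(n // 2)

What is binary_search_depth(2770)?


2770 / 2 = 1385
1385 / 2 = 692
692 / 2 = 346
346 / 2 = 173
173 / 2 = 86
86 / 2 = 43
43 / 2 = 21
21 / 2 = 10
10 / 2 = 5
5 / 2 = 2
2 / 2 = 1
Reached 1 after 11 halvings

11


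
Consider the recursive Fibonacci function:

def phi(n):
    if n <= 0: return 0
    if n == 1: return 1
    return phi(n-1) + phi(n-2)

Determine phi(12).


Computing phi(12) bottom-up:
phi(0) = 0
phi(1) = 1
phi(2) = phi(1) + phi(0) = 1 + 0 = 1
phi(3) = phi(2) + phi(1) = 1 + 1 = 2
phi(4) = phi(3) + phi(2) = 2 + 1 = 3
phi(5) = phi(4) + phi(3) = 3 + 2 = 5
phi(6) = phi(5) + phi(4) = 5 + 3 = 8
phi(7) = phi(6) + phi(5) = 8 + 5 = 13
phi(8) = phi(7) + phi(6) = 13 + 8 = 21
phi(9) = phi(8) + phi(7) = 21 + 13 = 34
phi(10) = phi(9) + phi(8) = 34 + 21 = 55
phi(11) = phi(10) + phi(9) = 55 + 34 = 89
phi(12) = phi(11) + phi(10) = 89 + 55 = 144

144


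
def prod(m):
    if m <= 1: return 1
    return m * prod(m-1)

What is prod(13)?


prod(13)
= 13 * prod(12)
= 13 * 12 * prod(11)
= 13 * 12 * 11 * prod(10)
= 13 * 12 * 11 * 10 * prod(9)
= 13 * 12 * 11 * 10 * 9 * prod(8)
= 13 * 12 * 11 * 10 * 9 * 8 * prod(7)
= 13 * 12 * 11 * 10 * 9 * 8 * 7 * prod(6)
= 13 * 12 * 11 * 10 * 9 * 8 * 7 * 6 * prod(5)
= 13 * 12 * 11 * 10 * 9 * 8 * 7 * 6 * 5 * prod(4)
= 13 * 12 * 11 * 10 * 9 * 8 * 7 * 6 * 5 * 4 * prod(3)
= 13 * 12 * 11 * 10 * 9 * 8 * 7 * 6 * 5 * 4 * 3 * prod(2)
= 13 * 12 * 11 * 10 * 9 * 8 * 7 * 6 * 5 * 4 * 3 * 2 * prod(1)
= 13 * 12 * 11 * 10 * 9 * 8 * 7 * 6 * 5 * 4 * 3 * 2 * 1
= 6227020800

6227020800


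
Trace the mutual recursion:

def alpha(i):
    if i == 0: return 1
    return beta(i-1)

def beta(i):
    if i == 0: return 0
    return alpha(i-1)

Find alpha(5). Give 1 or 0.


alpha(5) = beta(4)
beta(4) = alpha(3)
alpha(3) = beta(2)
beta(2) = alpha(1)
alpha(1) = beta(0)
beta(0) = 0  (base case)
Result: 0

0


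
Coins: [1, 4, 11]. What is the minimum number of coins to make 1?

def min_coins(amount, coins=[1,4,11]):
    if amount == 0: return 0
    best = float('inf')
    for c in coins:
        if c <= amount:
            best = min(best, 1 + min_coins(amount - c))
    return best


Building up with DP:
min_coins(0) = 0
min_coins(1) = min(1+min_coins(0)=1+0=1) = 1

1


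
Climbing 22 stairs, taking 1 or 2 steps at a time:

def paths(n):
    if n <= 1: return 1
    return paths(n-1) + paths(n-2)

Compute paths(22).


Building up from base cases:
paths(0) = 1
paths(1) = 1
paths(2) = paths(1) + paths(0) = 1 + 1 = 2
paths(3) = paths(2) + paths(1) = 2 + 1 = 3
paths(4) = paths(3) + paths(2) = 3 + 2 = 5
paths(5) = paths(4) + paths(3) = 5 + 3 = 8
paths(6) = paths(5) + paths(4) = 8 + 5 = 13
paths(7) = paths(6) + paths(5) = 13 + 8 = 21
paths(8) = paths(7) + paths(6) = 21 + 13 = 34
paths(9) = paths(8) + paths(7) = 34 + 21 = 55
paths(10) = paths(9) + paths(8) = 55 + 34 = 89
paths(11) = paths(10) + paths(9) = 89 + 55 = 144
paths(12) = paths(11) + paths(10) = 144 + 89 = 233
paths(13) = paths(12) + paths(11) = 233 + 144 = 377
paths(14) = paths(13) + paths(12) = 377 + 233 = 610
paths(15) = paths(14) + paths(13) = 610 + 377 = 987
paths(16) = paths(15) + paths(14) = 987 + 610 = 1597
paths(17) = paths(16) + paths(15) = 1597 + 987 = 2584
paths(18) = paths(17) + paths(16) = 2584 + 1597 = 4181
paths(19) = paths(18) + paths(17) = 4181 + 2584 = 6765
paths(20) = paths(19) + paths(18) = 6765 + 4181 = 10946
paths(21) = paths(20) + paths(19) = 10946 + 6765 = 17711
paths(22) = paths(21) + paths(20) = 17711 + 10946 = 28657

28657


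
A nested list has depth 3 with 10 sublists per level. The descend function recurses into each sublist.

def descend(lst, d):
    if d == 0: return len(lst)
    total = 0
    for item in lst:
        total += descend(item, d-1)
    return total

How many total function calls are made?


At depth 0 (root): 1 call
At depth 1: each of 1 parents calls descend on 10 children = 10 calls
At depth 2: each of 10 parents calls descend on 10 children = 100 calls
At depth 3: each of 100 parents calls descend on 10 children = 1000 calls
Total: 1 + 10 + 100 + 1000 = 1111

1111


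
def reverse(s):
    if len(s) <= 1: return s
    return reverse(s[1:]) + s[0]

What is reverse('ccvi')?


reverse('ccvi') = reverse('cvi') + 'c'
reverse('cvi') = reverse('vi') + 'c'
reverse('vi') = reverse('i') + 'v'
reverse('i') = 'i'  (base case)
Concatenating: 'i' + 'v' + 'c' + 'c' = 'ivcc'

ivcc


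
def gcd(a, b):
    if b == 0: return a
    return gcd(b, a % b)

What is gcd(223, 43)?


gcd(223, 43) = gcd(43, 8)
gcd(43, 8) = gcd(8, 3)
gcd(8, 3) = gcd(3, 2)
gcd(3, 2) = gcd(2, 1)
gcd(2, 1) = gcd(1, 0)
gcd(1, 0) = 1  (base case)

1


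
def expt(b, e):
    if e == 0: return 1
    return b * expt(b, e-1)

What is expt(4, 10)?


expt(4, 10)
= 4 * expt(4, 9)
= 4 * 4 * expt(4, 8)
= 4 * 4 * 4 * expt(4, 7)
= 4 * 4 * 4 * 4 * expt(4, 6)
= 4 * 4 * 4 * 4 * 4 * expt(4, 5)
= 4 * 4 * 4 * 4 * 4 * 4 * expt(4, 4)
= 4 * 4 * 4 * 4 * 4 * 4 * 4 * expt(4, 3)
= 4 * 4 * 4 * 4 * 4 * 4 * 4 * 4 * expt(4, 2)
= 4 * 4 * 4 * 4 * 4 * 4 * 4 * 4 * 4 * expt(4, 1)
= 4 * 4 * 4 * 4 * 4 * 4 * 4 * 4 * 4 * 4 * expt(4, 0)
= 4 * 4 * 4 * 4 * 4 * 4 * 4 * 4 * 4 * 4 * 1
= 1048576

1048576


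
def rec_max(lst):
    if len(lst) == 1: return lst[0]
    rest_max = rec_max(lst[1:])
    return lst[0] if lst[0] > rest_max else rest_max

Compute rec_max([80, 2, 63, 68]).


rec_max([80, 2, 63, 68]): compare 80 with rec_max([2, 63, 68])
rec_max([2, 63, 68]): compare 2 with rec_max([63, 68])
rec_max([63, 68]): compare 63 with rec_max([68])
rec_max([68]) = 68  (base case)
Compare 63 with 68 -> 68
Compare 2 with 68 -> 68
Compare 80 with 68 -> 80

80


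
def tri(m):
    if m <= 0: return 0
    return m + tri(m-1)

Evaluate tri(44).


tri(44)
= 44 + 43 + 42 + 41 + 40 + 39 + 38 + 37 + 36 + 35 + 34 + 33 + 32 + 31 + 30 + 29 + 28 + 27 + 26 + 25 + 24 + 23 + 22 + 21 + 20 + 19 + 18 + 17 + 16 + 15 + 14 + 13 + 12 + 11 + 10 + 9 + 8 + 7 + 6 + 5 + 4 + 3 + 2 + 1 + tri(0)
= 44 + 43 + 42 + 41 + 40 + 39 + 38 + 37 + 36 + 35 + 34 + 33 + 32 + 31 + 30 + 29 + 28 + 27 + 26 + 25 + 24 + 23 + 22 + 21 + 20 + 19 + 18 + 17 + 16 + 15 + 14 + 13 + 12 + 11 + 10 + 9 + 8 + 7 + 6 + 5 + 4 + 3 + 2 + 1 + 0
= 990

990


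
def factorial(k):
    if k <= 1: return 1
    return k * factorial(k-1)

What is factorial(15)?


factorial(15)
= 15 * factorial(14)
= 15 * 14 * factorial(13)
= 15 * 14 * 13 * factorial(12)
= 15 * 14 * 13 * 12 * factorial(11)
= 15 * 14 * 13 * 12 * 11 * factorial(10)
= 15 * 14 * 13 * 12 * 11 * 10 * factorial(9)
= 15 * 14 * 13 * 12 * 11 * 10 * 9 * factorial(8)
= 15 * 14 * 13 * 12 * 11 * 10 * 9 * 8 * factorial(7)
= 15 * 14 * 13 * 12 * 11 * 10 * 9 * 8 * 7 * factorial(6)
= 15 * 14 * 13 * 12 * 11 * 10 * 9 * 8 * 7 * 6 * factorial(5)
= 15 * 14 * 13 * 12 * 11 * 10 * 9 * 8 * 7 * 6 * 5 * factorial(4)
= 15 * 14 * 13 * 12 * 11 * 10 * 9 * 8 * 7 * 6 * 5 * 4 * factorial(3)
= 15 * 14 * 13 * 12 * 11 * 10 * 9 * 8 * 7 * 6 * 5 * 4 * 3 * factorial(2)
= 15 * 14 * 13 * 12 * 11 * 10 * 9 * 8 * 7 * 6 * 5 * 4 * 3 * 2 * factorial(1)
= 15 * 14 * 13 * 12 * 11 * 10 * 9 * 8 * 7 * 6 * 5 * 4 * 3 * 2 * 1
= 1307674368000

1307674368000


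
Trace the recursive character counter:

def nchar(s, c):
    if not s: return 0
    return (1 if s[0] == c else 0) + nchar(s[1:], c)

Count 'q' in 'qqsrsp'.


s[0]='q' == 'q' -> 1
s[0]='q' == 'q' -> 1
s[0]='s' != 'q' -> 0
s[0]='r' != 'q' -> 0
s[0]='s' != 'q' -> 0
s[0]='p' != 'q' -> 0
Sum: 1 + 1 + 0 + 0 + 0 + 0 = 2

2


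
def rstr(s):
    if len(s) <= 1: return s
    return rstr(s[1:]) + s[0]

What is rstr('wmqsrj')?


rstr('wmqsrj') = rstr('mqsrj') + 'w'
rstr('mqsrj') = rstr('qsrj') + 'm'
rstr('qsrj') = rstr('srj') + 'q'
rstr('srj') = rstr('rj') + 's'
rstr('rj') = rstr('j') + 'r'
rstr('j') = 'j'  (base case)
Concatenating: 'j' + 'r' + 's' + 'q' + 'm' + 'w' = 'jrsqmw'

jrsqmw


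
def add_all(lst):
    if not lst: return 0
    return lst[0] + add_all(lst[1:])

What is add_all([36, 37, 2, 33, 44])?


add_all([36, 37, 2, 33, 44]) = 36 + add_all([37, 2, 33, 44])
add_all([37, 2, 33, 44]) = 37 + add_all([2, 33, 44])
add_all([2, 33, 44]) = 2 + add_all([33, 44])
add_all([33, 44]) = 33 + add_all([44])
add_all([44]) = 44 + add_all([])
add_all([]) = 0  (base case)
Total: 36 + 37 + 2 + 33 + 44 + 0 = 152

152


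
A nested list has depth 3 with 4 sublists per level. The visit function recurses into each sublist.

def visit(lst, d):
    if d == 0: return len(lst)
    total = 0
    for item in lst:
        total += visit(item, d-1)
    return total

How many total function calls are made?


At depth 0 (root): 1 call
At depth 1: each of 1 parents calls visit on 4 children = 4 calls
At depth 2: each of 4 parents calls visit on 4 children = 16 calls
At depth 3: each of 16 parents calls visit on 4 children = 64 calls
Total: 1 + 4 + 16 + 64 = 85

85


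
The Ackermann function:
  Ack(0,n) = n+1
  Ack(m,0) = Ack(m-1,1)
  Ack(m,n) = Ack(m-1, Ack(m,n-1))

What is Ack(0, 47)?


Ack(0, 47) = 48
Result: Ack(0, 47) = 48

48


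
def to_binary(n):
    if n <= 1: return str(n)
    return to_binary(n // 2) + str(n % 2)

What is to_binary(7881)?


to_binary(7881) = to_binary(3940) + '1'
to_binary(3940) = to_binary(1970) + '0'
to_binary(1970) = to_binary(985) + '0'
to_binary(985) = to_binary(492) + '1'
to_binary(492) = to_binary(246) + '0'
to_binary(246) = to_binary(123) + '0'
to_binary(123) = to_binary(61) + '1'
to_binary(61) = to_binary(30) + '1'
to_binary(30) = to_binary(15) + '0'
to_binary(15) = to_binary(7) + '1'
to_binary(7) = to_binary(3) + '1'
to_binary(3) = to_binary(1) + '1'
to_binary(1) = '1'  (base case)
Concatenating: '1' + '1' + '1' + '1' + '0' + '1' + '1' + '0' + '0' + '1' + '0' + '0' + '1' = '1111011001001'

1111011001001


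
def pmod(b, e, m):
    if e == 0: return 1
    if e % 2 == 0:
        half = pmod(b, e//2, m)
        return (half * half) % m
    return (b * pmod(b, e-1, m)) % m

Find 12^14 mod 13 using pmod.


pmod(12, 14, 13): e is even, compute pmod(12, 7, 13)
  pmod(12, 7, 13): e is odd, compute pmod(12, 6, 13)
    pmod(12, 6, 13): e is even, compute pmod(12, 3, 13)
      pmod(12, 3, 13): e is odd, compute pmod(12, 2, 13)
        pmod(12, 2, 13): e is even, compute pmod(12, 1, 13)
          pmod(12, 1, 13): e is odd, compute pmod(12, 0, 13)
          pmod(12, 0, 13) = 1
          (12 * 1) % 13 = 12
        half=12, (12*12) % 13 = 1
      (12 * 1) % 13 = 12
    half=12, (12*12) % 13 = 1
  (12 * 1) % 13 = 12
half=12, (12*12) % 13 = 1

1


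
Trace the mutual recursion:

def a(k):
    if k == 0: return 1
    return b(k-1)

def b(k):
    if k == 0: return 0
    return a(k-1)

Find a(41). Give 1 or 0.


a(41) = b(40)
b(40) = a(39)
a(39) = b(38)
b(38) = a(37)
a(37) = b(36)
b(36) = a(35)
a(35) = b(34)
b(34) = a(33)
a(33) = b(32)
b(32) = a(31)
a(31) = b(30)
b(30) = a(29)
a(29) = b(28)
b(28) = a(27)
a(27) = b(26)
b(26) = a(25)
a(25) = b(24)
b(24) = a(23)
a(23) = b(22)
b(22) = a(21)
a(21) = b(20)
b(20) = a(19)
a(19) = b(18)
b(18) = a(17)
a(17) = b(16)
b(16) = a(15)
a(15) = b(14)
b(14) = a(13)
a(13) = b(12)
b(12) = a(11)
a(11) = b(10)
b(10) = a(9)
a(9) = b(8)
b(8) = a(7)
a(7) = b(6)
b(6) = a(5)
a(5) = b(4)
b(4) = a(3)
a(3) = b(2)
b(2) = a(1)
a(1) = b(0)
b(0) = 0  (base case)
Result: 0

0


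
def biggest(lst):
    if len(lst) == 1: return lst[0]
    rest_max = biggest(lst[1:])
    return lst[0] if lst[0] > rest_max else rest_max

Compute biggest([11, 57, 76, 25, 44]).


biggest([11, 57, 76, 25, 44]): compare 11 with biggest([57, 76, 25, 44])
biggest([57, 76, 25, 44]): compare 57 with biggest([76, 25, 44])
biggest([76, 25, 44]): compare 76 with biggest([25, 44])
biggest([25, 44]): compare 25 with biggest([44])
biggest([44]) = 44  (base case)
Compare 25 with 44 -> 44
Compare 76 with 44 -> 76
Compare 57 with 76 -> 76
Compare 11 with 76 -> 76

76


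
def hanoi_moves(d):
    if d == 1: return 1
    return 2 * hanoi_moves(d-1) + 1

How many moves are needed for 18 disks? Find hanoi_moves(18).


hanoi_moves(18) = 2 * hanoi_moves(17) + 1
hanoi_moves(17) = 2 * hanoi_moves(16) + 1
hanoi_moves(16) = 2 * hanoi_moves(15) + 1
hanoi_moves(15) = 2 * hanoi_moves(14) + 1
hanoi_moves(14) = 2 * hanoi_moves(13) + 1
hanoi_moves(13) = 2 * hanoi_moves(12) + 1
hanoi_moves(12) = 2 * hanoi_moves(11) + 1
hanoi_moves(11) = 2 * hanoi_moves(10) + 1
hanoi_moves(10) = 2 * hanoi_moves(9) + 1
hanoi_moves(9) = 2 * hanoi_moves(8) + 1
hanoi_moves(8) = 2 * hanoi_moves(7) + 1
hanoi_moves(7) = 2 * hanoi_moves(6) + 1
hanoi_moves(6) = 2 * hanoi_moves(5) + 1
hanoi_moves(5) = 2 * hanoi_moves(4) + 1
hanoi_moves(4) = 2 * hanoi_moves(3) + 1
hanoi_moves(3) = 2 * hanoi_moves(2) + 1
hanoi_moves(2) = 2 * hanoi_moves(1) + 1
hanoi_moves(1) = 1  (base case)
hanoi_moves(2) = 2 * 1 + 1 = 3
hanoi_moves(3) = 2 * 3 + 1 = 7
hanoi_moves(4) = 2 * 7 + 1 = 15
hanoi_moves(5) = 2 * 15 + 1 = 31
hanoi_moves(6) = 2 * 31 + 1 = 63
hanoi_moves(7) = 2 * 63 + 1 = 127
hanoi_moves(8) = 2 * 127 + 1 = 255
hanoi_moves(9) = 2 * 255 + 1 = 511
hanoi_moves(10) = 2 * 511 + 1 = 1023
hanoi_moves(11) = 2 * 1023 + 1 = 2047
hanoi_moves(12) = 2 * 2047 + 1 = 4095
hanoi_moves(13) = 2 * 4095 + 1 = 8191
hanoi_moves(14) = 2 * 8191 + 1 = 16383
hanoi_moves(15) = 2 * 16383 + 1 = 32767
hanoi_moves(16) = 2 * 32767 + 1 = 65535
hanoi_moves(17) = 2 * 65535 + 1 = 131071
hanoi_moves(18) = 2 * 131071 + 1 = 262143

262143


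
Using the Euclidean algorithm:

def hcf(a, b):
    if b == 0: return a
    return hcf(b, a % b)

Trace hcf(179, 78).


hcf(179, 78) = hcf(78, 23)
hcf(78, 23) = hcf(23, 9)
hcf(23, 9) = hcf(9, 5)
hcf(9, 5) = hcf(5, 4)
hcf(5, 4) = hcf(4, 1)
hcf(4, 1) = hcf(1, 0)
hcf(1, 0) = 1  (base case)

1


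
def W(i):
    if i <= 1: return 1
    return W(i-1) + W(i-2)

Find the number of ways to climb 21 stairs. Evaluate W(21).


Building up from base cases:
W(0) = 1
W(1) = 1
W(2) = W(1) + W(0) = 1 + 1 = 2
W(3) = W(2) + W(1) = 2 + 1 = 3
W(4) = W(3) + W(2) = 3 + 2 = 5
W(5) = W(4) + W(3) = 5 + 3 = 8
W(6) = W(5) + W(4) = 8 + 5 = 13
W(7) = W(6) + W(5) = 13 + 8 = 21
W(8) = W(7) + W(6) = 21 + 13 = 34
W(9) = W(8) + W(7) = 34 + 21 = 55
W(10) = W(9) + W(8) = 55 + 34 = 89
W(11) = W(10) + W(9) = 89 + 55 = 144
W(12) = W(11) + W(10) = 144 + 89 = 233
W(13) = W(12) + W(11) = 233 + 144 = 377
W(14) = W(13) + W(12) = 377 + 233 = 610
W(15) = W(14) + W(13) = 610 + 377 = 987
W(16) = W(15) + W(14) = 987 + 610 = 1597
W(17) = W(16) + W(15) = 1597 + 987 = 2584
W(18) = W(17) + W(16) = 2584 + 1597 = 4181
W(19) = W(18) + W(17) = 4181 + 2584 = 6765
W(20) = W(19) + W(18) = 6765 + 4181 = 10946
W(21) = W(20) + W(19) = 10946 + 6765 = 17711

17711


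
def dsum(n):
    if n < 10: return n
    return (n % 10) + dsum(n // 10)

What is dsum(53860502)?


dsum(53860502) = 2 + dsum(5386050)
dsum(5386050) = 0 + dsum(538605)
dsum(538605) = 5 + dsum(53860)
dsum(53860) = 0 + dsum(5386)
dsum(5386) = 6 + dsum(538)
dsum(538) = 8 + dsum(53)
dsum(53) = 3 + dsum(5)
dsum(5) = 5  (base case)
Total: 2 + 0 + 5 + 0 + 6 + 8 + 3 + 5 = 29

29


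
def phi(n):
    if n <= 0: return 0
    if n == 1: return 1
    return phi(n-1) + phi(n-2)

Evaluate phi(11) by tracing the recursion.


Computing phi(11) bottom-up:
phi(0) = 0
phi(1) = 1
phi(2) = phi(1) + phi(0) = 1 + 0 = 1
phi(3) = phi(2) + phi(1) = 1 + 1 = 2
phi(4) = phi(3) + phi(2) = 2 + 1 = 3
phi(5) = phi(4) + phi(3) = 3 + 2 = 5
phi(6) = phi(5) + phi(4) = 5 + 3 = 8
phi(7) = phi(6) + phi(5) = 8 + 5 = 13
phi(8) = phi(7) + phi(6) = 13 + 8 = 21
phi(9) = phi(8) + phi(7) = 21 + 13 = 34
phi(10) = phi(9) + phi(8) = 34 + 21 = 55
phi(11) = phi(10) + phi(9) = 55 + 34 = 89

89


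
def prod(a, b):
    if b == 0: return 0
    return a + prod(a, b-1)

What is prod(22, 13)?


prod(22, 13) = 22 + prod(22, 12)
prod(22, 12) = 22 + prod(22, 11)
prod(22, 11) = 22 + prod(22, 10)
prod(22, 10) = 22 + prod(22, 9)
prod(22, 9) = 22 + prod(22, 8)
prod(22, 8) = 22 + prod(22, 7)
prod(22, 7) = 22 + prod(22, 6)
prod(22, 6) = 22 + prod(22, 5)
prod(22, 5) = 22 + prod(22, 4)
prod(22, 4) = 22 + prod(22, 3)
prod(22, 3) = 22 + prod(22, 2)
prod(22, 2) = 22 + prod(22, 1)
prod(22, 1) = 22 + prod(22, 0)
prod(22, 0) = 0  (base case)
Total: 22 + 22 + 22 + 22 + 22 + 22 + 22 + 22 + 22 + 22 + 22 + 22 + 22 + 0 = 286

286


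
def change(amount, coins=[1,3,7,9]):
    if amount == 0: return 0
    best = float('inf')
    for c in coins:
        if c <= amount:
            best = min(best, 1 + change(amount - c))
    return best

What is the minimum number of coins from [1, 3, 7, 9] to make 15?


Building up with DP:
change(0) = 0
change(1) = min(1+change(0)=1+0=1) = 1
change(2) = min(1+change(1)=1+1=2) = 2
change(3) = min(1+change(2)=1+2=3, 1+change(0)=1+0=1) = 1
change(4) = min(1+change(3)=1+1=2, 1+change(1)=1+1=2) = 2
change(5) = min(1+change(4)=1+2=3, 1+change(2)=1+2=3) = 3
change(6) = min(1+change(5)=1+3=4, 1+change(3)=1+1=2) = 2
change(7) = min(1+change(6)=1+2=3, 1+change(4)=1+2=3, 1+change(0)=1+0=1) = 1
change(8) = min(1+change(7)=1+1=2, 1+change(5)=1+3=4, 1+change(1)=1+1=2) = 2
change(9) = min(1+change(8)=1+2=3, 1+change(6)=1+2=3, 1+change(2)=1+2=3, 1+change(0)=1+0=1) = 1
change(10) = min(1+change(9)=1+1=2, 1+change(7)=1+1=2, 1+change(3)=1+1=2, 1+change(1)=1+1=2) = 2
change(11) = min(1+change(10)=1+2=3, 1+change(8)=1+2=3, 1+change(4)=1+2=3, 1+change(2)=1+2=3) = 3
change(12) = min(1+change(11)=1+3=4, 1+change(9)=1+1=2, 1+change(5)=1+3=4, 1+change(3)=1+1=2) = 2
change(13) = min(1+change(12)=1+2=3, 1+change(10)=1+2=3, 1+change(6)=1+2=3, 1+change(4)=1+2=3) = 3
change(14) = min(1+change(13)=1+3=4, 1+change(11)=1+3=4, 1+change(7)=1+1=2, 1+change(5)=1+3=4) = 2
change(15) = min(1+change(14)=1+2=3, 1+change(12)=1+2=3, 1+change(8)=1+2=3, 1+change(6)=1+2=3) = 3

3


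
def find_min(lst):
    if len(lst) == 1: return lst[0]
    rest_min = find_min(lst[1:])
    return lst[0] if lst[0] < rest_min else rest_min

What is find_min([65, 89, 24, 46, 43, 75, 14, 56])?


find_min([65, 89, 24, 46, 43, 75, 14, 56]): compare 65 with find_min([89, 24, 46, 43, 75, 14, 56])
find_min([89, 24, 46, 43, 75, 14, 56]): compare 89 with find_min([24, 46, 43, 75, 14, 56])
find_min([24, 46, 43, 75, 14, 56]): compare 24 with find_min([46, 43, 75, 14, 56])
find_min([46, 43, 75, 14, 56]): compare 46 with find_min([43, 75, 14, 56])
find_min([43, 75, 14, 56]): compare 43 with find_min([75, 14, 56])
find_min([75, 14, 56]): compare 75 with find_min([14, 56])
find_min([14, 56]): compare 14 with find_min([56])
find_min([56]) = 56  (base case)
Compare 14 with 56 -> 14
Compare 75 with 14 -> 14
Compare 43 with 14 -> 14
Compare 46 with 14 -> 14
Compare 24 with 14 -> 14
Compare 89 with 14 -> 14
Compare 65 with 14 -> 14

14


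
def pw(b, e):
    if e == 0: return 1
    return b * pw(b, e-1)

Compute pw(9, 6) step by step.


pw(9, 6)
= 9 * pw(9, 5)
= 9 * 9 * pw(9, 4)
= 9 * 9 * 9 * pw(9, 3)
= 9 * 9 * 9 * 9 * pw(9, 2)
= 9 * 9 * 9 * 9 * 9 * pw(9, 1)
= 9 * 9 * 9 * 9 * 9 * 9 * pw(9, 0)
= 9 * 9 * 9 * 9 * 9 * 9 * 1
= 531441

531441


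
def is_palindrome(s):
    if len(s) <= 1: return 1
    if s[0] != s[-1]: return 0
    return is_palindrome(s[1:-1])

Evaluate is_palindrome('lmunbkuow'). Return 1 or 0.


is_palindrome('lmunbkuow'): s[0]='l' != s[-1]='w' -> return 0
Result: 0 (not a palindrome)

0


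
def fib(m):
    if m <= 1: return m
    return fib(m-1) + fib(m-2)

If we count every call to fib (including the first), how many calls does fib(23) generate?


Let C(n) = total calls for fib(n)
C(0) = 1, C(1) = 1
C(2) = 1 + C(1) + C(0) = 1 + 1 + 1 = 3
C(3) = 1 + C(2) + C(1) = 1 + 3 + 1 = 5
C(4) = 1 + C(3) + C(2) = 1 + 5 + 3 = 9
C(5) = 1 + C(4) + C(3) = 1 + 9 + 5 = 15
C(6) = 1 + C(5) + C(4) = 1 + 15 + 9 = 25
C(7) = 1 + C(6) + C(5) = 1 + 25 + 15 = 41
C(8) = 1 + C(7) + C(6) = 1 + 41 + 25 = 67
C(9) = 1 + C(8) + C(7) = 1 + 67 + 41 = 109
C(10) = 1 + C(9) + C(8) = 1 + 109 + 67 = 177
C(11) = 1 + C(10) + C(9) = 1 + 177 + 109 = 287
C(12) = 1 + C(11) + C(10) = 1 + 287 + 177 = 465
C(13) = 1 + C(12) + C(11) = 1 + 465 + 287 = 753
C(14) = 1 + C(13) + C(12) = 1 + 753 + 465 = 1219
C(15) = 1 + C(14) + C(13) = 1 + 1219 + 753 = 1973
C(16) = 1 + C(15) + C(14) = 1 + 1973 + 1219 = 3193
C(17) = 1 + C(16) + C(15) = 1 + 3193 + 1973 = 5167
C(18) = 1 + C(17) + C(16) = 1 + 5167 + 3193 = 8361
C(19) = 1 + C(18) + C(17) = 1 + 8361 + 5167 = 13529
C(20) = 1 + C(19) + C(18) = 1 + 13529 + 8361 = 21891
C(21) = 1 + C(20) + C(19) = 1 + 21891 + 13529 = 35421
C(22) = 1 + C(21) + C(20) = 1 + 35421 + 21891 = 57313
C(23) = 1 + C(22) + C(21) = 1 + 57313 + 35421 = 92735

92735


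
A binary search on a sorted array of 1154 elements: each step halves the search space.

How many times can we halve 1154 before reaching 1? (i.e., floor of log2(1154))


1154 / 2 = 577
577 / 2 = 288
288 / 2 = 144
144 / 2 = 72
72 / 2 = 36
36 / 2 = 18
18 / 2 = 9
9 / 2 = 4
4 / 2 = 2
2 / 2 = 1
Reached 1 after 10 halvings

10


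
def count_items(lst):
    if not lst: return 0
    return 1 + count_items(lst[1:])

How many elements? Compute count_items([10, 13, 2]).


count_items([10, 13, 2]) = 1 + count_items([13, 2])
count_items([13, 2]) = 1 + count_items([2])
count_items([2]) = 1 + count_items([])
count_items([]) = 0  (base case)
Unwinding: 1 + 1 + 1 + 0 = 3

3


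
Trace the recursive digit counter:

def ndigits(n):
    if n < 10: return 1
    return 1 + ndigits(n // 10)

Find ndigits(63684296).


ndigits(63684296) = 1 + ndigits(6368429)
ndigits(6368429) = 1 + ndigits(636842)
ndigits(636842) = 1 + ndigits(63684)
ndigits(63684) = 1 + ndigits(6368)
ndigits(6368) = 1 + ndigits(636)
ndigits(636) = 1 + ndigits(63)
ndigits(63) = 1 + ndigits(6)
ndigits(6) = 1  (base case: 6 < 10)
Unwinding: 1 + 1 + 1 + 1 + 1 + 1 + 1 + 1 = 8

8


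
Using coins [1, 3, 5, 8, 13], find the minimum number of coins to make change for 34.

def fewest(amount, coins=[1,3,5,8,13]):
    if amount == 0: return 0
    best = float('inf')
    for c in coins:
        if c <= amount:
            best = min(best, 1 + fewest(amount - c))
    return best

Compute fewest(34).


Building up with DP:
fewest(0) = 0
fewest(1) = min(1+fewest(0)=1+0=1) = 1
fewest(2) = min(1+fewest(1)=1+1=2) = 2
fewest(3) = min(1+fewest(2)=1+2=3, 1+fewest(0)=1+0=1) = 1
fewest(4) = min(1+fewest(3)=1+1=2, 1+fewest(1)=1+1=2) = 2
fewest(5) = min(1+fewest(4)=1+2=3, 1+fewest(2)=1+2=3, 1+fewest(0)=1+0=1) = 1
fewest(6) = min(1+fewest(5)=1+1=2, 1+fewest(3)=1+1=2, 1+fewest(1)=1+1=2) = 2
fewest(7) = min(1+fewest(6)=1+2=3, 1+fewest(4)=1+2=3, 1+fewest(2)=1+2=3) = 3
fewest(8) = min(1+fewest(7)=1+3=4, 1+fewest(5)=1+1=2, 1+fewest(3)=1+1=2, 1+fewest(0)=1+0=1) = 1
fewest(9) = min(1+fewest(8)=1+1=2, 1+fewest(6)=1+2=3, 1+fewest(4)=1+2=3, 1+fewest(1)=1+1=2) = 2
fewest(10) = min(1+fewest(9)=1+2=3, 1+fewest(7)=1+3=4, 1+fewest(5)=1+1=2, 1+fewest(2)=1+2=3) = 2
fewest(11) = min(1+fewest(10)=1+2=3, 1+fewest(8)=1+1=2, 1+fewest(6)=1+2=3, 1+fewest(3)=1+1=2) = 2
fewest(12) = min(1+fewest(11)=1+2=3, 1+fewest(9)=1+2=3, 1+fewest(7)=1+3=4, 1+fewest(4)=1+2=3) = 3
fewest(13) = min(1+fewest(12)=1+3=4, 1+fewest(10)=1+2=3, 1+fewest(8)=1+1=2, 1+fewest(5)=1+1=2, 1+fewest(0)=1+0=1) = 1
fewest(14) = min(1+fewest(13)=1+1=2, 1+fewest(11)=1+2=3, 1+fewest(9)=1+2=3, 1+fewest(6)=1+2=3, 1+fewest(1)=1+1=2) = 2
fewest(15) = min(1+fewest(14)=1+2=3, 1+fewest(12)=1+3=4, 1+fewest(10)=1+2=3, 1+fewest(7)=1+3=4, 1+fewest(2)=1+2=3) = 3
fewest(16) = min(1+fewest(15)=1+3=4, 1+fewest(13)=1+1=2, 1+fewest(11)=1+2=3, 1+fewest(8)=1+1=2, 1+fewest(3)=1+1=2) = 2
fewest(17) = min(1+fewest(16)=1+2=3, 1+fewest(14)=1+2=3, 1+fewest(12)=1+3=4, 1+fewest(9)=1+2=3, 1+fewest(4)=1+2=3) = 3
fewest(18) = min(1+fewest(17)=1+3=4, 1+fewest(15)=1+3=4, 1+fewest(13)=1+1=2, 1+fewest(10)=1+2=3, 1+fewest(5)=1+1=2) = 2
fewest(19) = min(1+fewest(18)=1+2=3, 1+fewest(16)=1+2=3, 1+fewest(14)=1+2=3, 1+fewest(11)=1+2=3, 1+fewest(6)=1+2=3) = 3
fewest(20) = min(1+fewest(19)=1+3=4, 1+fewest(17)=1+3=4, 1+fewest(15)=1+3=4, 1+fewest(12)=1+3=4, 1+fewest(7)=1+3=4) = 4
fewest(21) = min(1+fewest(20)=1+4=5, 1+fewest(18)=1+2=3, 1+fewest(16)=1+2=3, 1+fewest(13)=1+1=2, 1+fewest(8)=1+1=2) = 2
fewest(22) = min(1+fewest(21)=1+2=3, 1+fewest(19)=1+3=4, 1+fewest(17)=1+3=4, 1+fewest(14)=1+2=3, 1+fewest(9)=1+2=3) = 3
fewest(23) = min(1+fewest(22)=1+3=4, 1+fewest(20)=1+4=5, 1+fewest(18)=1+2=3, 1+fewest(15)=1+3=4, 1+fewest(10)=1+2=3) = 3
fewest(24) = min(1+fewest(23)=1+3=4, 1+fewest(21)=1+2=3, 1+fewest(19)=1+3=4, 1+fewest(16)=1+2=3, 1+fewest(11)=1+2=3) = 3
fewest(25) = min(1+fewest(24)=1+3=4, 1+fewest(22)=1+3=4, 1+fewest(20)=1+4=5, 1+fewest(17)=1+3=4, 1+fewest(12)=1+3=4) = 4
fewest(26) = min(1+fewest(25)=1+4=5, 1+fewest(23)=1+3=4, 1+fewest(21)=1+2=3, 1+fewest(18)=1+2=3, 1+fewest(13)=1+1=2) = 2
fewest(27) = min(1+fewest(26)=1+2=3, 1+fewest(24)=1+3=4, 1+fewest(22)=1+3=4, 1+fewest(19)=1+3=4, 1+fewest(14)=1+2=3) = 3
fewest(28) = min(1+fewest(27)=1+3=4, 1+fewest(25)=1+4=5, 1+fewest(23)=1+3=4, 1+fewest(20)=1+4=5, 1+fewest(15)=1+3=4) = 4
fewest(29) = min(1+fewest(28)=1+4=5, 1+fewest(26)=1+2=3, 1+fewest(24)=1+3=4, 1+fewest(21)=1+2=3, 1+fewest(16)=1+2=3) = 3
fewest(30) = min(1+fewest(29)=1+3=4, 1+fewest(27)=1+3=4, 1+fewest(25)=1+4=5, 1+fewest(22)=1+3=4, 1+fewest(17)=1+3=4) = 4
fewest(31) = min(1+fewest(30)=1+4=5, 1+fewest(28)=1+4=5, 1+fewest(26)=1+2=3, 1+fewest(23)=1+3=4, 1+fewest(18)=1+2=3) = 3
fewest(32) = min(1+fewest(31)=1+3=4, 1+fewest(29)=1+3=4, 1+fewest(27)=1+3=4, 1+fewest(24)=1+3=4, 1+fewest(19)=1+3=4) = 4
fewest(33) = min(1+fewest(32)=1+4=5, 1+fewest(30)=1+4=5, 1+fewest(28)=1+4=5, 1+fewest(25)=1+4=5, 1+fewest(20)=1+4=5) = 5
fewest(34) = min(1+fewest(33)=1+5=6, 1+fewest(31)=1+3=4, 1+fewest(29)=1+3=4, 1+fewest(26)=1+2=3, 1+fewest(21)=1+2=3) = 3

3
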